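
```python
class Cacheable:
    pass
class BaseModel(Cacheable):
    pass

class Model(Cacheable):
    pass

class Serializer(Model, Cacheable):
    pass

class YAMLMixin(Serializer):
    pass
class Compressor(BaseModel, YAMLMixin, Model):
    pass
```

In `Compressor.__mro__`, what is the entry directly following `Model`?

L[Compressor] = Compressor + merge(L[BaseModel], L[YAMLMixin], L[Model], [BaseModel YAMLMixin Model])
  take BaseModel:  [BaseModel Cacheable object] + [YAMLMixin Serializer Model Cacheable object] + [Model Cacheable object] + [BaseModel YAMLMixin Model]
  take YAMLMixin:  [Cacheable object] + [YAMLMixin Serializer Model Cacheable object] + [Model Cacheable object] + [YAMLMixin Model]
  take Serializer:  [Cacheable object] + [Serializer Model Cacheable object] + [Model Cacheable object] + [Model]
  take Model:  [Cacheable object] + [Model Cacheable object] + [Model Cacheable object] + [Model]
  take Cacheable:  [Cacheable object] + [Cacheable object] + [Cacheable object]
  take object:  [object] + [object] + [object]
MRO: Compressor BaseModel YAMLMixin Serializer Model Cacheable object
Model is at position 4; next is Cacheable.

Cacheable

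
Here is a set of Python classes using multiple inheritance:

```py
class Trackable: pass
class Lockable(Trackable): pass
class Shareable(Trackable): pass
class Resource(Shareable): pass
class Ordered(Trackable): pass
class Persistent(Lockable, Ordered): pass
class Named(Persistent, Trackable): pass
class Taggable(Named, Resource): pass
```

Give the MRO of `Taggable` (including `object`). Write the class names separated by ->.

L[Taggable] = Taggable + merge(L[Named], L[Resource], [Named Resource])
  take Named:  [Named Persistent Lockable Ordered Trackable object] + [Resource Shareable Trackable object] + [Named Resource]
  take Persistent:  [Persistent Lockable Ordered Trackable object] + [Resource Shareable Trackable object] + [Resource]
  take Lockable:  [Lockable Ordered Trackable object] + [Resource Shareable Trackable object] + [Resource]
  take Ordered:  [Ordered Trackable object] + [Resource Shareable Trackable object] + [Resource]
  take Resource:  [Trackable object] + [Resource Shareable Trackable object] + [Resource]
  take Shareable:  [Trackable object] + [Shareable Trackable object]
  take Trackable:  [Trackable object] + [Trackable object]
  take object:  [object] + [object]

Taggable -> Named -> Persistent -> Lockable -> Ordered -> Resource -> Shareable -> Trackable -> object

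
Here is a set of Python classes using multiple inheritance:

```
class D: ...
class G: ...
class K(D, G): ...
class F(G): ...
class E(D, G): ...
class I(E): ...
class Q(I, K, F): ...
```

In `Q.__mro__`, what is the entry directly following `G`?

object

L[Q] = Q + merge(L[I], L[K], L[F], [I K F])
  take I:  [I E D G object] + [K D G object] + [F G object] + [I K F]
  take E:  [E D G object] + [K D G object] + [F G object] + [K F]
  take K:  [D G object] + [K D G object] + [F G object] + [K F]
  take D:  [D G object] + [D G object] + [F G object] + [F]
  take F:  [G object] + [G object] + [F G object] + [F]
  take G:  [G object] + [G object] + [G object]
  take object:  [object] + [object] + [object]
MRO: Q I E K D F G object
G is at position 6; next is object.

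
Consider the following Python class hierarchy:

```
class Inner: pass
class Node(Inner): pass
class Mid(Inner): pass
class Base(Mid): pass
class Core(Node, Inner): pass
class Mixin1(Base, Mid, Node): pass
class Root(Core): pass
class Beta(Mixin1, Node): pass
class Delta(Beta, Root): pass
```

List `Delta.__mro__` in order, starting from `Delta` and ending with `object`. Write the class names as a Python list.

[Delta, Beta, Mixin1, Base, Mid, Root, Core, Node, Inner, object]

L[Delta] = Delta + merge(L[Beta], L[Root], [Beta Root])
  take Beta:  [Beta Mixin1 Base Mid Node Inner object] + [Root Core Node Inner object] + [Beta Root]
  take Mixin1:  [Mixin1 Base Mid Node Inner object] + [Root Core Node Inner object] + [Root]
  take Base:  [Base Mid Node Inner object] + [Root Core Node Inner object] + [Root]
  take Mid:  [Mid Node Inner object] + [Root Core Node Inner object] + [Root]
  take Root:  [Node Inner object] + [Root Core Node Inner object] + [Root]
  take Core:  [Node Inner object] + [Core Node Inner object]
  take Node:  [Node Inner object] + [Node Inner object]
  take Inner:  [Inner object] + [Inner object]
  take object:  [object] + [object]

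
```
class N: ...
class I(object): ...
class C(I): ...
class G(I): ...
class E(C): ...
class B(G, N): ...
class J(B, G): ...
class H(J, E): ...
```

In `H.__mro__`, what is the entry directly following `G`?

E

L[H] = H + merge(L[J], L[E], [J E])
  take J:  [J B G I N object] + [E C I object] + [J E]
  take B:  [B G I N object] + [E C I object] + [E]
  take G:  [G I N object] + [E C I object] + [E]
  take E:  [I N object] + [E C I object] + [E]
  take C:  [I N object] + [C I object]
  take I:  [I N object] + [I object]
  take N:  [N object] + [object]
  take object:  [object] + [object]
MRO: H J B G E C I N object
G is at position 3; next is E.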